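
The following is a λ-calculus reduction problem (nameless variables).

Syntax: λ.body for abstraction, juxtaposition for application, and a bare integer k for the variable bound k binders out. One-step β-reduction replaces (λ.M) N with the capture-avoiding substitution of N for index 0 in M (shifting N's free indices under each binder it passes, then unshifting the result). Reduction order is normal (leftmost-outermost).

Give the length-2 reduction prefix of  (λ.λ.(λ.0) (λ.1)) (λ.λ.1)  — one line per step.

  start: (λ.λ.(λ.0) (λ.1)) (λ.λ.1)
  [1] λ.(λ.0) (λ.1)
  [2] λ.λ.1

Answer: after 2 steps: λ.λ.1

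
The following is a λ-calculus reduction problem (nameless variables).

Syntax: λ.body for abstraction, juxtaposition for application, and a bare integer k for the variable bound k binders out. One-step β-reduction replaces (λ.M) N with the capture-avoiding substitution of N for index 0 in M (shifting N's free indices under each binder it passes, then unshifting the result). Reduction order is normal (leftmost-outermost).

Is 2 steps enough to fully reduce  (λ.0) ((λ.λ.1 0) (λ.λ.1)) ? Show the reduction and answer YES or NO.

Answer: NO — after 2 steps the term is λ.(λ.λ.1) 0, not yet normal

Reduction:
  start: (λ.0) ((λ.λ.1 0) (λ.λ.1))
  step 1: (λ.λ.1 0) (λ.λ.1)
  step 2: λ.(λ.λ.1) 0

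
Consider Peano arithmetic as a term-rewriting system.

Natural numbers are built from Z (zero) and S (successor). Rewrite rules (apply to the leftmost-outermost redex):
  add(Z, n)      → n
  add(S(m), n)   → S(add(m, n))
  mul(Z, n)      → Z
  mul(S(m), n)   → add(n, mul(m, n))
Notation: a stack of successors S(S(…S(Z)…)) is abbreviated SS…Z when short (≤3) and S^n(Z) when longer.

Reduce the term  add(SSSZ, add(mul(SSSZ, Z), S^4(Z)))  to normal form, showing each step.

  start: add(SSSZ, add(mul(SSSZ, Z), S^4(Z)))
  [1] S(add(SSZ, add(mul(SSSZ, Z), S^4(Z))))
  [2] S(S(add(SZ, add(mul(SSSZ, Z), S^4(Z)))))
  [3] S(S(S(add(Z, add(mul(SSSZ, Z), S^4(Z))))))
  [4] S(S(S(add(mul(SSSZ, Z), S^4(Z)))))
  [5] S(S(S(add(add(Z, mul(SSZ, Z)), S^4(Z)))))
  [6] S(S(S(add(mul(SSZ, Z), S^4(Z)))))
  [7] S(S(S(add(add(Z, mul(SZ, Z)), S^4(Z)))))
  [8] S(S(S(add(mul(SZ, Z), S^4(Z)))))
  [9] S(S(S(add(add(Z, mul(Z, Z)), S^4(Z)))))
  [10] S(S(S(add(mul(Z, Z), S^4(Z)))))
  [11] S(S(S(add(Z, S^4(Z)))))
  [12] S^7(Z)

Answer: normal form = S^7(Z)  (in 12 steps)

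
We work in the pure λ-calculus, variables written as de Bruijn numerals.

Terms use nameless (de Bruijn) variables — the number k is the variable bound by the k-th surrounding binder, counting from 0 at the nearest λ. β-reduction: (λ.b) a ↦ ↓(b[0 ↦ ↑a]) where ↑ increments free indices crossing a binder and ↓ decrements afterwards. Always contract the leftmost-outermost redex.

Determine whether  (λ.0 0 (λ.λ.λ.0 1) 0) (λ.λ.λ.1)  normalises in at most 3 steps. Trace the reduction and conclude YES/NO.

  start: (λ.0 0 (λ.λ.λ.0 1) 0) (λ.λ.λ.1)
  [1] (λ.λ.λ.1) (λ.λ.λ.1) (λ.λ.λ.0 1) (λ.λ.λ.1)
  [2] (λ.λ.1) (λ.λ.λ.0 1) (λ.λ.λ.1)
  [3] (λ.λ.λ.λ.0 1) (λ.λ.λ.1)

Answer: NO — after 3 steps the term is (λ.λ.λ.λ.0 1) (λ.λ.λ.1), not yet normal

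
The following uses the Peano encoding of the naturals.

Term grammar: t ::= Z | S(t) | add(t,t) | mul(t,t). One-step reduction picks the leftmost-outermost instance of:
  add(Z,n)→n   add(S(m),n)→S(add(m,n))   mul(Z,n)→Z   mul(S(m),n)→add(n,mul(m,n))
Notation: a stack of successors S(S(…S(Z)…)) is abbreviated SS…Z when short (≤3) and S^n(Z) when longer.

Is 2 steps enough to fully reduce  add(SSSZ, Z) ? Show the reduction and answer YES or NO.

  start: add(SSSZ, Z)
  →1  S(add(SSZ, Z))
  →2  S(S(add(SZ, Z)))

Answer: NO — after 2 steps the term is S(S(add(SZ, Z))), not yet normal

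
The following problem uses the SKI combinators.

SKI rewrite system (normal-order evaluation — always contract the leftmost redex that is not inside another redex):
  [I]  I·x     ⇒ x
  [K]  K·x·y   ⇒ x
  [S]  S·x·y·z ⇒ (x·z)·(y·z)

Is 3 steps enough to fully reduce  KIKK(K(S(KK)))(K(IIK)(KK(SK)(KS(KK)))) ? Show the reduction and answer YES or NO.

Answer: YES — reaches normal form K(S(KK)) in 3 ≤ 3 steps

Reduction:
  start: KIKK(K(S(KK)))(K(IIK)(KK(SK)(KS(KK))))
  →1  IK(K(S(KK)))(K(IIK)(KK(SK)(KS(KK))))
  →2  K(K(S(KK)))(K(IIK)(KK(SK)(KS(KK))))
  →3  K(S(KK))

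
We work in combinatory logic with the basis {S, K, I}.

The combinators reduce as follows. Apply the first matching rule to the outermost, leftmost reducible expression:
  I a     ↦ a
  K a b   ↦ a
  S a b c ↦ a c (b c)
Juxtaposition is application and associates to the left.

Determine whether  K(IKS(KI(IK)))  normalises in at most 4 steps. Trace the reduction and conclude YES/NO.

Answer: YES — reaches normal form KS in 2 ≤ 4 steps

Derivation:
  start: K(IKS(KI(IK)))
  [1] K(KS(KI(IK)))
  [2] KS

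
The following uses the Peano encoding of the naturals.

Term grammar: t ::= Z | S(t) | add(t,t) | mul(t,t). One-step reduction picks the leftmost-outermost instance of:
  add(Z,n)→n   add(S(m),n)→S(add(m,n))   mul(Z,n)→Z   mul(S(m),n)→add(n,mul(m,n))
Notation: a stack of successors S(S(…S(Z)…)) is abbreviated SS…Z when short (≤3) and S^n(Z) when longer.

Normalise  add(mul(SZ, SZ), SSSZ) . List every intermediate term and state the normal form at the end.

Answer: normal form = S^4(Z)  (in 6 steps)

Derivation:
  start: add(mul(SZ, SZ), SSSZ)
  [1] add(add(SZ, mul(Z, SZ)), SSSZ)
  [2] add(S(add(Z, mul(Z, SZ))), SSSZ)
  [3] S(add(add(Z, mul(Z, SZ)), SSSZ))
  [4] S(add(mul(Z, SZ), SSSZ))
  [5] S(add(Z, SSSZ))
  [6] S^4(Z)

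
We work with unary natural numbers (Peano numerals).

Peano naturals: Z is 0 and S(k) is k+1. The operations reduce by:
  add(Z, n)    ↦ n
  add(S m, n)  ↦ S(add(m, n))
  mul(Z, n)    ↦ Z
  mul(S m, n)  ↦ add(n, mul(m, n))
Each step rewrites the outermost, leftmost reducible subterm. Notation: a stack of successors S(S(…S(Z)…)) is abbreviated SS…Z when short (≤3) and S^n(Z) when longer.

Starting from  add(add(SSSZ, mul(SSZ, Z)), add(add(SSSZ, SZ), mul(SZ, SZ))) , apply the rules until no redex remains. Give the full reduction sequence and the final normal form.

  start: add(add(SSSZ, mul(SSZ, Z)), add(add(SSSZ, SZ), mul(SZ, SZ)))
  step 1: add(S(add(SSZ, mul(SSZ, Z))), add(add(SSSZ, SZ), mul(SZ, SZ)))
  step 2: S(add(add(SSZ, mul(SSZ, Z)), add(add(SSSZ, SZ), mul(SZ, SZ))))
  step 3: S(add(S(add(SZ, mul(SSZ, Z))), add(add(SSSZ, SZ), mul(SZ, SZ))))
  step 4: S(S(add(add(SZ, mul(SSZ, Z)), add(add(SSSZ, SZ), mul(SZ, SZ)))))
  step 5: S(S(add(S(add(Z, mul(SSZ, Z))), add(add(SSSZ, SZ), mul(SZ, SZ)))))
  step 6: S(S(S(add(add(Z, mul(SSZ, Z)), add(add(SSSZ, SZ), mul(SZ, SZ))))))
  step 7: S(S(S(add(mul(SSZ, Z), add(add(SSSZ, SZ), mul(SZ, SZ))))))
  step 8: S(S(S(add(add(Z, mul(SZ, Z)), add(add(SSSZ, SZ), mul(SZ, SZ))))))
  step 9: S(S(S(add(mul(SZ, Z), add(add(SSSZ, SZ), mul(SZ, SZ))))))
  step 10: S(S(S(add(add(Z, mul(Z, Z)), add(add(SSSZ, SZ), mul(SZ, SZ))))))
  step 11: S(S(S(add(mul(Z, Z), add(add(SSSZ, SZ), mul(SZ, SZ))))))
  step 12: S(S(S(add(Z, add(add(SSSZ, SZ), mul(SZ, SZ))))))
  step 13: S(S(S(add(add(SSSZ, SZ), mul(SZ, SZ)))))
  step 14: S(S(S(add(S(add(SSZ, SZ)), mul(SZ, SZ)))))
  step 15: S(S(S(S(add(add(SSZ, SZ), mul(SZ, SZ))))))
  step 16: S(S(S(S(add(S(add(SZ, SZ)), mul(SZ, SZ))))))
  step 17: S(S(S(S(S(add(add(SZ, SZ), mul(SZ, SZ)))))))
  step 18: S(S(S(S(S(add(S(add(Z, SZ)), mul(SZ, SZ)))))))
  step 19: S(S(S(S(S(S(add(add(Z, SZ), mul(SZ, SZ))))))))
  step 20: S(S(S(S(S(S(add(SZ, mul(SZ, SZ))))))))
  step 21: S(S(S(S(S(S(S(add(Z, mul(SZ, SZ)))))))))
  step 22: S(S(S(S(S(S(S(mul(SZ, SZ))))))))
  step 23: S(S(S(S(S(S(S(add(SZ, mul(Z, SZ)))))))))
  step 24: S(S(S(S(S(S(S(S(add(Z, mul(Z, SZ))))))))))
  step 25: S(S(S(S(S(S(S(S(mul(Z, SZ)))))))))
  step 26: S^8(Z)

Answer: normal form = S^8(Z)  (in 26 steps)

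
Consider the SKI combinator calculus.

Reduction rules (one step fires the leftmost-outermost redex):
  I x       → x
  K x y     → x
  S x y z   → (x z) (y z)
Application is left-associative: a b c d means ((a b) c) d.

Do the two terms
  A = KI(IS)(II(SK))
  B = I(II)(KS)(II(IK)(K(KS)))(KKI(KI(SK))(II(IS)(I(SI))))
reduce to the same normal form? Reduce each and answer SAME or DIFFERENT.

Answer: DIFFERENT — A ⇓ SK, B ⇓ SI

Derivation:
Term A:
  start: KI(IS)(II(SK))
  [1] I(II(SK))
  [2] II(SK)
  [3] I(SK)
  [4] SK

Term B:
  start: I(II)(KS)(II(IK)(K(KS)))(KKI(KI(SK))(II(IS)(I(SI))))
  [1] II(KS)(II(IK)(K(KS)))(KKI(KI(SK))(II(IS)(I(SI))))
  [2] I(KS)(II(IK)(K(KS)))(KKI(KI(SK))(II(IS)(I(SI))))
  [3] KS(II(IK)(K(KS)))(KKI(KI(SK))(II(IS)(I(SI))))
  [4] S(KKI(KI(SK))(II(IS)(I(SI))))
  [5] S(K(KI(SK))(II(IS)(I(SI))))
  [6] S(KI(SK))
  [7] SI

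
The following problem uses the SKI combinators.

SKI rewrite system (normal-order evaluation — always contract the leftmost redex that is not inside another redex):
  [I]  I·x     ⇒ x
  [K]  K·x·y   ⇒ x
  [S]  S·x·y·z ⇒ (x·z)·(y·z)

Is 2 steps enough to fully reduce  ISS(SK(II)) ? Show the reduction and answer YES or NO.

Answer: YES — reaches normal form SS(SKI) in 2 ≤ 2 steps

Working:
  start: ISS(SK(II))
  →1  SS(SK(II))
  →2  SS(SKI)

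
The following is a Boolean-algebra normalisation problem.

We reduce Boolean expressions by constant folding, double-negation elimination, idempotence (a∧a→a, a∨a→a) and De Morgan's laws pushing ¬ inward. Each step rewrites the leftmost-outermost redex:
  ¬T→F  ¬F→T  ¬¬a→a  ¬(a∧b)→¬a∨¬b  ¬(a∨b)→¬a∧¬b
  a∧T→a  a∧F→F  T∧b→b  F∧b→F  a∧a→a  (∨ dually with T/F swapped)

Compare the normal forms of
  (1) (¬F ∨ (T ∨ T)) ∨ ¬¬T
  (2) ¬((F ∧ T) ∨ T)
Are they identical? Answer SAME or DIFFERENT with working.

Answer: DIFFERENT — A ⇓ T, B ⇓ F

Working:
Term A:
  start: (¬F ∨ (T ∨ T)) ∨ ¬¬T
  step 1: (T ∨ (T ∨ T)) ∨ ¬¬T
  step 2: T ∨ ¬¬T
  step 3: T

Term B:
  start: ¬((F ∧ T) ∨ T)
  step 1: ¬(F ∧ T) ∧ ¬T
  step 2: (¬F ∨ ¬T) ∧ ¬T
  step 3: (T ∨ ¬T) ∧ ¬T
  step 4: T ∧ ¬T
  step 5: ¬T
  step 6: F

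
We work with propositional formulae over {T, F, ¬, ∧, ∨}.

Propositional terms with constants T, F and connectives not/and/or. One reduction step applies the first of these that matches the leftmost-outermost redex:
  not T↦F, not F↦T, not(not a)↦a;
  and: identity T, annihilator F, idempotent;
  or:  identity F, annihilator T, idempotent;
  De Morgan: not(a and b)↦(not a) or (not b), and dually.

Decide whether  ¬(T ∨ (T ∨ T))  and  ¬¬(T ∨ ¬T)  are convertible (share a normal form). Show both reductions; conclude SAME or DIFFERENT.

Answer: DIFFERENT — A ⇓ F, B ⇓ T

Reduction:
Term A:
  start: ¬(T ∨ (T ∨ T))
  step 1: ¬T ∧ ¬(T ∨ T)
  step 2: F ∧ ¬(T ∨ T)
  step 3: F

Term B:
  start: ¬¬(T ∨ ¬T)
  step 1: T ∨ ¬T
  step 2: T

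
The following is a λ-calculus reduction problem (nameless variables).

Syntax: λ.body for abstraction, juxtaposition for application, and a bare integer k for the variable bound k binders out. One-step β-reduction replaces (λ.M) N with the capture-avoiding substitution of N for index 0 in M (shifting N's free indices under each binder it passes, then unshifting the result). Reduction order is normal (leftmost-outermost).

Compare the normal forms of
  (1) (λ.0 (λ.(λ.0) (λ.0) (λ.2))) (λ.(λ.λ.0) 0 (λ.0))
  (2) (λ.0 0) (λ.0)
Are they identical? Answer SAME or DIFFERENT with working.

Answer: SAME — A ⇓ λ.0, B ⇓ λ.0

Working:
Term A:
  start: (λ.0 (λ.(λ.0) (λ.0) (λ.2))) (λ.(λ.λ.0) 0 (λ.0))
  [1] (λ.(λ.λ.0) 0 (λ.0)) (λ.(λ.0) (λ.0) (λ.λ.(λ.λ.0) 0 (λ.0)))
  [2] (λ.λ.0) (λ.(λ.0) (λ.0) (λ.λ.(λ.λ.0) 0 (λ.0))) (λ.0)
  [3] (λ.0) (λ.0)
  [4] λ.0

Term B:
  start: (λ.0 0) (λ.0)
  [1] (λ.0) (λ.0)
  [2] λ.0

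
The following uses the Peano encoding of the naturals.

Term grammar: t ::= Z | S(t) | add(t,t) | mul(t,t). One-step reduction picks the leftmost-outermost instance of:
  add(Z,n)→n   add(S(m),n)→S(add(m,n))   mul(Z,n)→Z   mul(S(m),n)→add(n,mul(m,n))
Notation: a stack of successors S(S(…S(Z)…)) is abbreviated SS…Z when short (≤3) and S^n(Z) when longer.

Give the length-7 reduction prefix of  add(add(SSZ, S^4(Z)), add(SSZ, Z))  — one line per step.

Answer: after 7 steps: S(S(S(S(add(SSZ, add(SSZ, Z))))))

Reduction:
  start: add(add(SSZ, S^4(Z)), add(SSZ, Z))
  step 1: add(S(add(SZ, S^4(Z))), add(SSZ, Z))
  step 2: S(add(add(SZ, S^4(Z)), add(SSZ, Z)))
  step 3: S(add(S(add(Z, S^4(Z))), add(SSZ, Z)))
  step 4: S(S(add(add(Z, S^4(Z)), add(SSZ, Z))))
  step 5: S(S(add(S^4(Z), add(SSZ, Z))))
  step 6: S(S(S(add(SSSZ, add(SSZ, Z)))))
  step 7: S(S(S(S(add(SSZ, add(SSZ, Z))))))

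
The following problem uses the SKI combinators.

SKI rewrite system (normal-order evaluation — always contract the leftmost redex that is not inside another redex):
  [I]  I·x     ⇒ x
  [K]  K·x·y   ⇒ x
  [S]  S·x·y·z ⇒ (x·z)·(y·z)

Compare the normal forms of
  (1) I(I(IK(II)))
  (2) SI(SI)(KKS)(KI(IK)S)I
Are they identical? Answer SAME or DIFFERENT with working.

Answer: SAME — A ⇓ KI, B ⇓ KI

Reduction:
Term A:
  start: I(I(IK(II)))
  [1] I(IK(II))
  [2] IK(II)
  [3] K(II)
  [4] KI

Term B:
  start: SI(SI)(KKS)(KI(IK)S)I
  [1] I(KKS)(SI(KKS))(KI(IK)S)I
  [2] KKS(SI(KKS))(KI(IK)S)I
  [3] K(SI(KKS))(KI(IK)S)I
  [4] SI(KKS)I
  [5] II(KKSI)
  [6] I(KKSI)
  [7] KKSI
  [8] KI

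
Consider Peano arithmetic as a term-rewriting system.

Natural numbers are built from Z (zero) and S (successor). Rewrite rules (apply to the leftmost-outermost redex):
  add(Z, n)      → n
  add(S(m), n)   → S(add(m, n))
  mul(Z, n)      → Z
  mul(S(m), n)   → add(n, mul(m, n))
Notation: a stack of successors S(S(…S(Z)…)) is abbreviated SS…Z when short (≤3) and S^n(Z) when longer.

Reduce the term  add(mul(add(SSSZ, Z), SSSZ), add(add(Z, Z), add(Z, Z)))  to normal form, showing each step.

  start: add(mul(add(SSSZ, Z), SSSZ), add(add(Z, Z), add(Z, Z)))
  →1  add(mul(S(add(SSZ, Z)), SSSZ), add(add(Z, Z), add(Z, Z)))
  →2  add(add(SSSZ, mul(add(SSZ, Z), SSSZ)), add(add(Z, Z), add(Z, Z)))
  →3  add(S(add(SSZ, mul(add(SSZ, Z), SSSZ))), add(add(Z, Z), add(Z, Z)))
  →4  S(add(add(SSZ, mul(add(SSZ, Z), SSSZ)), add(add(Z, Z), add(Z, Z))))
  →5  S(add(S(add(SZ, mul(add(SSZ, Z), SSSZ))), add(add(Z, Z), add(Z, Z))))
  →6  S(S(add(add(SZ, mul(add(SSZ, Z), SSSZ)), add(add(Z, Z), add(Z, Z)))))
  →7  S(S(add(S(add(Z, mul(add(SSZ, Z), SSSZ))), add(add(Z, Z), add(Z, Z)))))
  →8  S(S(S(add(add(Z, mul(add(SSZ, Z), SSSZ)), add(add(Z, Z), add(Z, Z))))))
  →9  S(S(S(add(mul(add(SSZ, Z), SSSZ), add(add(Z, Z), add(Z, Z))))))
  →10  S(S(S(add(mul(S(add(SZ, Z)), SSSZ), add(add(Z, Z), add(Z, Z))))))
  →11  S(S(S(add(add(SSSZ, mul(add(SZ, Z), SSSZ)), add(add(Z, Z), add(Z, Z))))))
  →12  S(S(S(add(S(add(SSZ, mul(add(SZ, Z), SSSZ))), add(add(Z, Z), add(Z, Z))))))
  →13  S(S(S(S(add(add(SSZ, mul(add(SZ, Z), SSSZ)), add(add(Z, Z), add(Z, Z)))))))
  →14  S(S(S(S(add(S(add(SZ, mul(add(SZ, Z), SSSZ))), add(add(Z, Z), add(Z, Z)))))))
  →15  S(S(S(S(S(add(add(SZ, mul(add(SZ, Z), SSSZ)), add(add(Z, Z), add(Z, Z))))))))
  →16  S(S(S(S(S(add(S(add(Z, mul(add(SZ, Z), SSSZ))), add(add(Z, Z), add(Z, Z))))))))
  →17  S(S(S(S(S(S(add(add(Z, mul(add(SZ, Z), SSSZ)), add(add(Z, Z), add(Z, Z)))))))))
  →18  S(S(S(S(S(S(add(mul(add(SZ, Z), SSSZ), add(add(Z, Z), add(Z, Z)))))))))
  →19  S(S(S(S(S(S(add(mul(S(add(Z, Z)), SSSZ), add(add(Z, Z), add(Z, Z)))))))))
  →20  S(S(S(S(S(S(add(add(SSSZ, mul(add(Z, Z), SSSZ)), add(add(Z, Z), add(Z, Z)))))))))
  →21  S(S(S(S(S(S(add(S(add(SSZ, mul(add(Z, Z), SSSZ))), add(add(Z, Z), add(Z, Z)))))))))
  →22  S(S(S(S(S(S(S(add(add(SSZ, mul(add(Z, Z), SSSZ)), add(add(Z, Z), add(Z, Z))))))))))
  →23  S(S(S(S(S(S(S(add(S(add(SZ, mul(add(Z, Z), SSSZ))), add(add(Z, Z), add(Z, Z))))))))))
  →24  S(S(S(S(S(S(S(S(add(add(SZ, mul(add(Z, Z), SSSZ)), add(add(Z, Z), add(Z, Z)))))))))))
  →25  S(S(S(S(S(S(S(S(add(S(add(Z, mul(add(Z, Z), SSSZ))), add(add(Z, Z), add(Z, Z)))))))))))
  →26  S(S(S(S(S(S(S(S(S(add(add(Z, mul(add(Z, Z), SSSZ)), add(add(Z, Z), add(Z, Z))))))))))))
  →27  S(S(S(S(S(S(S(S(S(add(mul(add(Z, Z), SSSZ), add(add(Z, Z), add(Z, Z))))))))))))
  →28  S(S(S(S(S(S(S(S(S(add(mul(Z, SSSZ), add(add(Z, Z), add(Z, Z))))))))))))
  →29  S(S(S(S(S(S(S(S(S(add(Z, add(add(Z, Z), add(Z, Z))))))))))))
  →30  S(S(S(S(S(S(S(S(S(add(add(Z, Z), add(Z, Z)))))))))))
  →31  S(S(S(S(S(S(S(S(S(add(Z, add(Z, Z)))))))))))
  →32  S(S(S(S(S(S(S(S(S(add(Z, Z))))))))))
  →33  S^9(Z)

Answer: normal form = S^9(Z)  (in 33 steps)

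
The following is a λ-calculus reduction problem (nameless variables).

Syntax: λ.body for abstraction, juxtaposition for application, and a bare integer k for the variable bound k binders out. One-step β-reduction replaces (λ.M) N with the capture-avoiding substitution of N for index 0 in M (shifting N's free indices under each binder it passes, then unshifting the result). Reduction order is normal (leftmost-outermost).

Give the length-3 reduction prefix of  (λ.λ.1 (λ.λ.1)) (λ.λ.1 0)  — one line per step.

Answer: after 3 steps: λ.λ.λ.1

Derivation:
  start: (λ.λ.1 (λ.λ.1)) (λ.λ.1 0)
  [1] λ.(λ.λ.1 0) (λ.λ.1)
  [2] λ.λ.(λ.λ.1) 0
  [3] λ.λ.λ.1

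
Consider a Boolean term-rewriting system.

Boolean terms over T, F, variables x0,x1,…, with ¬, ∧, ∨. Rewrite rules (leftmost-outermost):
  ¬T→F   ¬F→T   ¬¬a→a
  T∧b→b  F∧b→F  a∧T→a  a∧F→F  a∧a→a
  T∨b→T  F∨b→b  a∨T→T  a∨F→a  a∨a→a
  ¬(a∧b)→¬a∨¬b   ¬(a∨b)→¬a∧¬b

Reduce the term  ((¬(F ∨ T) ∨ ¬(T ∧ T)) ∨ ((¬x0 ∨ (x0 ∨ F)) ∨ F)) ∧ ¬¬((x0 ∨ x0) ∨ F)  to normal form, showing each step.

Answer: normal form = (¬x0 ∨ x0) ∧ x0  (in 14 steps)

Working:
  start: ((¬(F ∨ T) ∨ ¬(T ∧ T)) ∨ ((¬x0 ∨ (x0 ∨ F)) ∨ F)) ∧ ¬¬((x0 ∨ x0) ∨ F)
  step 1: (((¬F ∧ ¬T) ∨ ¬(T ∧ T)) ∨ ((¬x0 ∨ (x0 ∨ F)) ∨ F)) ∧ ¬¬((x0 ∨ x0) ∨ F)
  step 2: (((T ∧ ¬T) ∨ ¬(T ∧ T)) ∨ ((¬x0 ∨ (x0 ∨ F)) ∨ F)) ∧ ¬¬((x0 ∨ x0) ∨ F)
  step 3: ((¬T ∨ ¬(T ∧ T)) ∨ ((¬x0 ∨ (x0 ∨ F)) ∨ F)) ∧ ¬¬((x0 ∨ x0) ∨ F)
  step 4: ((F ∨ ¬(T ∧ T)) ∨ ((¬x0 ∨ (x0 ∨ F)) ∨ F)) ∧ ¬¬((x0 ∨ x0) ∨ F)
  step 5: (¬(T ∧ T) ∨ ((¬x0 ∨ (x0 ∨ F)) ∨ F)) ∧ ¬¬((x0 ∨ x0) ∨ F)
  step 6: ((¬T ∨ ¬T) ∨ ((¬x0 ∨ (x0 ∨ F)) ∨ F)) ∧ ¬¬((x0 ∨ x0) ∨ F)
  step 7: (¬T ∨ ((¬x0 ∨ (x0 ∨ F)) ∨ F)) ∧ ¬¬((x0 ∨ x0) ∨ F)
  step 8: (F ∨ ((¬x0 ∨ (x0 ∨ F)) ∨ F)) ∧ ¬¬((x0 ∨ x0) ∨ F)
  step 9: ((¬x0 ∨ (x0 ∨ F)) ∨ F) ∧ ¬¬((x0 ∨ x0) ∨ F)
  step 10: (¬x0 ∨ (x0 ∨ F)) ∧ ¬¬((x0 ∨ x0) ∨ F)
  step 11: (¬x0 ∨ x0) ∧ ¬¬((x0 ∨ x0) ∨ F)
  step 12: (¬x0 ∨ x0) ∧ ((x0 ∨ x0) ∨ F)
  step 13: (¬x0 ∨ x0) ∧ (x0 ∨ x0)
  step 14: (¬x0 ∨ x0) ∧ x0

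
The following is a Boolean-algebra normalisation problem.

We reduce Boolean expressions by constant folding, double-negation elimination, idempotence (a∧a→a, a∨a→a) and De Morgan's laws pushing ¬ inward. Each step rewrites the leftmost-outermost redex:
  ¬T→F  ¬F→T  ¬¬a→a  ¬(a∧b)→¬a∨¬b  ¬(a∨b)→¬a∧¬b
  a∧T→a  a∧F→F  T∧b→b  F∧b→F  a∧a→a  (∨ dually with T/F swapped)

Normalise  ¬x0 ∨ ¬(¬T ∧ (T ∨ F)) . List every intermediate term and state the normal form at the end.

  start: ¬x0 ∨ ¬(¬T ∧ (T ∨ F))
  [1] ¬x0 ∨ (¬¬T ∨ ¬(T ∨ F))
  [2] ¬x0 ∨ (T ∨ ¬(T ∨ F))
  [3] ¬x0 ∨ T
  [4] T

Answer: normal form = T  (in 4 steps)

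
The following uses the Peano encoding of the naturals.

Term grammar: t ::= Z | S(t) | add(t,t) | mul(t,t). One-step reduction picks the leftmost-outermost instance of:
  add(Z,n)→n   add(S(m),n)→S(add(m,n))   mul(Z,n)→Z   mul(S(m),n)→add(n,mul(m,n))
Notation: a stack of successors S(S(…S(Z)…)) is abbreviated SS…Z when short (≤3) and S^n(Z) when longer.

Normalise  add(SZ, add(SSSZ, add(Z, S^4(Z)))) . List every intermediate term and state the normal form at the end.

  start: add(SZ, add(SSSZ, add(Z, S^4(Z))))
  [1] S(add(Z, add(SSSZ, add(Z, S^4(Z)))))
  [2] S(add(SSSZ, add(Z, S^4(Z))))
  [3] S(S(add(SSZ, add(Z, S^4(Z)))))
  [4] S(S(S(add(SZ, add(Z, S^4(Z))))))
  [5] S(S(S(S(add(Z, add(Z, S^4(Z)))))))
  [6] S(S(S(S(add(Z, S^4(Z))))))
  [7] S^8(Z)

Answer: normal form = S^8(Z)  (in 7 steps)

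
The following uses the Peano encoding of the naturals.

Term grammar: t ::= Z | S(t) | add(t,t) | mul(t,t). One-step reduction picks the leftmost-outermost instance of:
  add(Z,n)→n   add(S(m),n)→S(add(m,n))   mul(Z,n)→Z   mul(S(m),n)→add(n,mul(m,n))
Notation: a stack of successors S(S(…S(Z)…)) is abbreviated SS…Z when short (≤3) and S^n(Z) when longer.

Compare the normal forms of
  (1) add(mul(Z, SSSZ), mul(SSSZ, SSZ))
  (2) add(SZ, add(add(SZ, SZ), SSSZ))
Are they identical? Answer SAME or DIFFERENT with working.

Answer: SAME — A ⇓ S^6(Z), B ⇓ S^6(Z)

Derivation:
Term A:
  start: add(mul(Z, SSSZ), mul(SSSZ, SSZ))
  →1  add(Z, mul(SSSZ, SSZ))
  →2  mul(SSSZ, SSZ)
  →3  add(SSZ, mul(SSZ, SSZ))
  →4  S(add(SZ, mul(SSZ, SSZ)))
  →5  S(S(add(Z, mul(SSZ, SSZ))))
  →6  S(S(mul(SSZ, SSZ)))
  →7  S(S(add(SSZ, mul(SZ, SSZ))))
  →8  S(S(S(add(SZ, mul(SZ, SSZ)))))
  →9  S(S(S(S(add(Z, mul(SZ, SSZ))))))
  →10  S(S(S(S(mul(SZ, SSZ)))))
  →11  S(S(S(S(add(SSZ, mul(Z, SSZ))))))
  →12  S(S(S(S(S(add(SZ, mul(Z, SSZ)))))))
  →13  S(S(S(S(S(S(add(Z, mul(Z, SSZ))))))))
  →14  S(S(S(S(S(S(mul(Z, SSZ)))))))
  →15  S^6(Z)

Term B:
  start: add(SZ, add(add(SZ, SZ), SSSZ))
  →1  S(add(Z, add(add(SZ, SZ), SSSZ)))
  →2  S(add(add(SZ, SZ), SSSZ))
  →3  S(add(S(add(Z, SZ)), SSSZ))
  →4  S(S(add(add(Z, SZ), SSSZ)))
  →5  S(S(add(SZ, SSSZ)))
  →6  S(S(S(add(Z, SSSZ))))
  →7  S^6(Z)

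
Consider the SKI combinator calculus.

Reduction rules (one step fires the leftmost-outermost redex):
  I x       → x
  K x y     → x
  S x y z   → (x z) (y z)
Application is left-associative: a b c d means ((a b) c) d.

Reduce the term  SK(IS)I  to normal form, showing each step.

  start: SK(IS)I
  step 1: KI(ISI)
  step 2: I

Answer: normal form = I  (in 2 steps)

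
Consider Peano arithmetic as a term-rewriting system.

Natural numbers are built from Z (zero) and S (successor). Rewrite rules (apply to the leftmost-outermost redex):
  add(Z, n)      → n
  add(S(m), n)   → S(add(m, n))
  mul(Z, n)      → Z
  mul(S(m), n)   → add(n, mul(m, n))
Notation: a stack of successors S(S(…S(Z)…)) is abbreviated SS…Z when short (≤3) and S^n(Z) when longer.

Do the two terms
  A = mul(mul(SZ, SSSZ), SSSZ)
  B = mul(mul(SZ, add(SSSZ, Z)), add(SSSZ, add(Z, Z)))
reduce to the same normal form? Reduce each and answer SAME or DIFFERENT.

Term A:
  start: mul(mul(SZ, SSSZ), SSSZ)
  [1] mul(add(SSSZ, mul(Z, SSSZ)), SSSZ)
  [2] mul(S(add(SSZ, mul(Z, SSSZ))), SSSZ)
  [3] add(SSSZ, mul(add(SSZ, mul(Z, SSSZ)), SSSZ))
  [4] S(add(SSZ, mul(add(SSZ, mul(Z, SSSZ)), SSSZ)))
  [5] S(S(add(SZ, mul(add(SSZ, mul(Z, SSSZ)), SSSZ))))
  [6] S(S(S(add(Z, mul(add(SSZ, mul(Z, SSSZ)), SSSZ)))))
  [7] S(S(S(mul(add(SSZ, mul(Z, SSSZ)), SSSZ))))
  [8] S(S(S(mul(S(add(SZ, mul(Z, SSSZ))), SSSZ))))
  [9] S(S(S(add(SSSZ, mul(add(SZ, mul(Z, SSSZ)), SSSZ)))))
  [10] S(S(S(S(add(SSZ, mul(add(SZ, mul(Z, SSSZ)), SSSZ))))))
  [11] S(S(S(S(S(add(SZ, mul(add(SZ, mul(Z, SSSZ)), SSSZ)))))))
  [12] S(S(S(S(S(S(add(Z, mul(add(SZ, mul(Z, SSSZ)), SSSZ))))))))
  [13] S(S(S(S(S(S(mul(add(SZ, mul(Z, SSSZ)), SSSZ)))))))
  [14] S(S(S(S(S(S(mul(S(add(Z, mul(Z, SSSZ))), SSSZ)))))))
  [15] S(S(S(S(S(S(add(SSSZ, mul(add(Z, mul(Z, SSSZ)), SSSZ))))))))
  [16] S(S(S(S(S(S(S(add(SSZ, mul(add(Z, mul(Z, SSSZ)), SSSZ)))))))))
  [17] S(S(S(S(S(S(S(S(add(SZ, mul(add(Z, mul(Z, SSSZ)), SSSZ))))))))))
  [18] S(S(S(S(S(S(S(S(S(add(Z, mul(add(Z, mul(Z, SSSZ)), SSSZ)))))))))))
  [19] S(S(S(S(S(S(S(S(S(mul(add(Z, mul(Z, SSSZ)), SSSZ))))))))))
  [20] S(S(S(S(S(S(S(S(S(mul(mul(Z, SSSZ), SSSZ))))))))))
  [21] S(S(S(S(S(S(S(S(S(mul(Z, SSSZ))))))))))
  [22] S^9(Z)

Term B:
  start: mul(mul(SZ, add(SSSZ, Z)), add(SSSZ, add(Z, Z)))
  [1] mul(add(add(SSSZ, Z), mul(Z, add(SSSZ, Z))), add(SSSZ, add(Z, Z)))
  [2] mul(add(S(add(SSZ, Z)), mul(Z, add(SSSZ, Z))), add(SSSZ, add(Z, Z)))
  [3] mul(S(add(add(SSZ, Z), mul(Z, add(SSSZ, Z)))), add(SSSZ, add(Z, Z)))
  [4] add(add(SSSZ, add(Z, Z)), mul(add(add(SSZ, Z), mul(Z, add(SSSZ, Z))), add(SSSZ, add(Z, Z))))
  [5] add(S(add(SSZ, add(Z, Z))), mul(add(add(SSZ, Z), mul(Z, add(SSSZ, Z))), add(SSSZ, add(Z, Z))))
  [6] S(add(add(SSZ, add(Z, Z)), mul(add(add(SSZ, Z), mul(Z, add(SSSZ, Z))), add(SSSZ, add(Z, Z)))))
  [7] S(add(S(add(SZ, add(Z, Z))), mul(add(add(SSZ, Z), mul(Z, add(SSSZ, Z))), add(SSSZ, add(Z, Z)))))
  [8] S(S(add(add(SZ, add(Z, Z)), mul(add(add(SSZ, Z), mul(Z, add(SSSZ, Z))), add(SSSZ, add(Z, Z))))))
  [9] S(S(add(S(add(Z, add(Z, Z))), mul(add(add(SSZ, Z), mul(Z, add(SSSZ, Z))), add(SSSZ, add(Z, Z))))))
  [10] S(S(S(add(add(Z, add(Z, Z)), mul(add(add(SSZ, Z), mul(Z, add(SSSZ, Z))), add(SSSZ, add(Z, Z)))))))
  [11] S(S(S(add(add(Z, Z), mul(add(add(SSZ, Z), mul(Z, add(SSSZ, Z))), add(SSSZ, add(Z, Z)))))))
  [12] S(S(S(add(Z, mul(add(add(SSZ, Z), mul(Z, add(SSSZ, Z))), add(SSSZ, add(Z, Z)))))))
  [13] S(S(S(mul(add(add(SSZ, Z), mul(Z, add(SSSZ, Z))), add(SSSZ, add(Z, Z))))))
  [14] S(S(S(mul(add(S(add(SZ, Z)), mul(Z, add(SSSZ, Z))), add(SSSZ, add(Z, Z))))))
  [15] S(S(S(mul(S(add(add(SZ, Z), mul(Z, add(SSSZ, Z)))), add(SSSZ, add(Z, Z))))))
  [16] S(S(S(add(add(SSSZ, add(Z, Z)), mul(add(add(SZ, Z), mul(Z, add(SSSZ, Z))), add(SSSZ, add(Z, Z)))))))
  [17] S(S(S(add(S(add(SSZ, add(Z, Z))), mul(add(add(SZ, Z), mul(Z, add(SSSZ, Z))), add(SSSZ, add(Z, Z)))))))
  [18] S(S(S(S(add(add(SSZ, add(Z, Z)), mul(add(add(SZ, Z), mul(Z, add(SSSZ, Z))), add(SSSZ, add(Z, Z))))))))
  [19] S(S(S(S(add(S(add(SZ, add(Z, Z))), mul(add(add(SZ, Z), mul(Z, add(SSSZ, Z))), add(SSSZ, add(Z, Z))))))))
  [20] S(S(S(S(S(add(add(SZ, add(Z, Z)), mul(add(add(SZ, Z), mul(Z, add(SSSZ, Z))), add(SSSZ, add(Z, Z)))))))))
  [21] S(S(S(S(S(add(S(add(Z, add(Z, Z))), mul(add(add(SZ, Z), mul(Z, add(SSSZ, Z))), add(SSSZ, add(Z, Z)))))))))
  [22] S(S(S(S(S(S(add(add(Z, add(Z, Z)), mul(add(add(SZ, Z), mul(Z, add(SSSZ, Z))), add(SSSZ, add(Z, Z))))))))))
  [23] S(S(S(S(S(S(add(add(Z, Z), mul(add(add(SZ, Z), mul(Z, add(SSSZ, Z))), add(SSSZ, add(Z, Z))))))))))
  [24] S(S(S(S(S(S(add(Z, mul(add(add(SZ, Z), mul(Z, add(SSSZ, Z))), add(SSSZ, add(Z, Z))))))))))
  [25] S(S(S(S(S(S(mul(add(add(SZ, Z), mul(Z, add(SSSZ, Z))), add(SSSZ, add(Z, Z)))))))))
  [26] S(S(S(S(S(S(mul(add(S(add(Z, Z)), mul(Z, add(SSSZ, Z))), add(SSSZ, add(Z, Z)))))))))
  [27] S(S(S(S(S(S(mul(S(add(add(Z, Z), mul(Z, add(SSSZ, Z)))), add(SSSZ, add(Z, Z)))))))))
  [28] S(S(S(S(S(S(add(add(SSSZ, add(Z, Z)), mul(add(add(Z, Z), mul(Z, add(SSSZ, Z))), add(SSSZ, add(Z, Z))))))))))
  [29] S(S(S(S(S(S(add(S(add(SSZ, add(Z, Z))), mul(add(add(Z, Z), mul(Z, add(SSSZ, Z))), add(SSSZ, add(Z, Z))))))))))
  [30] S(S(S(S(S(S(S(add(add(SSZ, add(Z, Z)), mul(add(add(Z, Z), mul(Z, add(SSSZ, Z))), add(SSSZ, add(Z, Z)))))))))))
  [31] S(S(S(S(S(S(S(add(S(add(SZ, add(Z, Z))), mul(add(add(Z, Z), mul(Z, add(SSSZ, Z))), add(SSSZ, add(Z, Z)))))))))))
  [32] S(S(S(S(S(S(S(S(add(add(SZ, add(Z, Z)), mul(add(add(Z, Z), mul(Z, add(SSSZ, Z))), add(SSSZ, add(Z, Z))))))))))))
  [33] S(S(S(S(S(S(S(S(add(S(add(Z, add(Z, Z))), mul(add(add(Z, Z), mul(Z, add(SSSZ, Z))), add(SSSZ, add(Z, Z))))))))))))
  [34] S(S(S(S(S(S(S(S(S(add(add(Z, add(Z, Z)), mul(add(add(Z, Z), mul(Z, add(SSSZ, Z))), add(SSSZ, add(Z, Z)))))))))))))
  [35] S(S(S(S(S(S(S(S(S(add(add(Z, Z), mul(add(add(Z, Z), mul(Z, add(SSSZ, Z))), add(SSSZ, add(Z, Z)))))))))))))
  [36] S(S(S(S(S(S(S(S(S(add(Z, mul(add(add(Z, Z), mul(Z, add(SSSZ, Z))), add(SSSZ, add(Z, Z)))))))))))))
  [37] S(S(S(S(S(S(S(S(S(mul(add(add(Z, Z), mul(Z, add(SSSZ, Z))), add(SSSZ, add(Z, Z))))))))))))
  [38] S(S(S(S(S(S(S(S(S(mul(add(Z, mul(Z, add(SSSZ, Z))), add(SSSZ, add(Z, Z))))))))))))
  [39] S(S(S(S(S(S(S(S(S(mul(mul(Z, add(SSSZ, Z)), add(SSSZ, add(Z, Z))))))))))))
  [40] S(S(S(S(S(S(S(S(S(mul(Z, add(SSSZ, add(Z, Z))))))))))))
  [41] S^9(Z)

Answer: SAME — A ⇓ S^9(Z), B ⇓ S^9(Z)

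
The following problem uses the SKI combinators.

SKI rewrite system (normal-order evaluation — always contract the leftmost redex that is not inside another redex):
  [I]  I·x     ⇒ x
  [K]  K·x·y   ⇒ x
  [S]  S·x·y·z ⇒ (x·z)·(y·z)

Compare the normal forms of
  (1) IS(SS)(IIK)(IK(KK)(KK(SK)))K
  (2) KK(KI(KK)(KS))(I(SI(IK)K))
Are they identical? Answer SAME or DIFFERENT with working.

Answer: DIFFERENT — A ⇓ K, B ⇓ K(K(KK))

Derivation:
Term A:
  start: IS(SS)(IIK)(IK(KK)(KK(SK)))K
  step 1: S(SS)(IIK)(IK(KK)(KK(SK)))K
  step 2: SS(IK(KK)(KK(SK)))(IIK(IK(KK)(KK(SK))))K
  step 3: S(IIK(IK(KK)(KK(SK))))(IK(KK)(KK(SK))(IIK(IK(KK)(KK(SK)))))K
  step 4: IIK(IK(KK)(KK(SK)))K(IK(KK)(KK(SK))(IIK(IK(KK)(KK(SK))))K)
  step 5: IK(IK(KK)(KK(SK)))K(IK(KK)(KK(SK))(IIK(IK(KK)(KK(SK))))K)
  step 6: K(IK(KK)(KK(SK)))K(IK(KK)(KK(SK))(IIK(IK(KK)(KK(SK))))K)
  step 7: IK(KK)(KK(SK))(IK(KK)(KK(SK))(IIK(IK(KK)(KK(SK))))K)
  step 8: K(KK)(KK(SK))(IK(KK)(KK(SK))(IIK(IK(KK)(KK(SK))))K)
  step 9: KK(IK(KK)(KK(SK))(IIK(IK(KK)(KK(SK))))K)
  step 10: K

Term B:
  start: KK(KI(KK)(KS))(I(SI(IK)K))
  step 1: K(I(SI(IK)K))
  step 2: K(SI(IK)K)
  step 3: K(IK(IKK))
  step 4: K(K(IKK))
  step 5: K(K(KK))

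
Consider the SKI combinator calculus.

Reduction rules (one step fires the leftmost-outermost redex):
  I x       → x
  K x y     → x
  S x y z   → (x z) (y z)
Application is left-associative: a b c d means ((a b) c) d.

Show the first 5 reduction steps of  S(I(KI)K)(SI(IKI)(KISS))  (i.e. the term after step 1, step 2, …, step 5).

  start: S(I(KI)K)(SI(IKI)(KISS))
  →1  S(KIK)(SI(IKI)(KISS))
  →2  SI(SI(IKI)(KISS))
  →3  SI(I(KISS)(IKI(KISS)))
  →4  SI(KISS(IKI(KISS)))
  →5  SI(IS(IKI(KISS)))

Answer: after 5 steps: SI(IS(IKI(KISS)))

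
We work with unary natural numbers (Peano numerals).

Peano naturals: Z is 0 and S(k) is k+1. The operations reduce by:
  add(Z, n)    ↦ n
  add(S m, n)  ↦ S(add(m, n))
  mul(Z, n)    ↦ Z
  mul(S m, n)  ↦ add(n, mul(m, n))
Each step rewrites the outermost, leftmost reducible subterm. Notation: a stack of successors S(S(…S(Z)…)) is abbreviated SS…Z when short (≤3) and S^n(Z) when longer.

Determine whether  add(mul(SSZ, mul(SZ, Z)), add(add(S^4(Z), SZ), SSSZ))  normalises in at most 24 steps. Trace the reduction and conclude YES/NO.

Answer: YES — reaches normal form S^8(Z) in 23 ≤ 24 steps

Working:
  start: add(mul(SSZ, mul(SZ, Z)), add(add(S^4(Z), SZ), SSSZ))
  [1] add(add(mul(SZ, Z), mul(SZ, mul(SZ, Z))), add(add(S^4(Z), SZ), SSSZ))
  [2] add(add(add(Z, mul(Z, Z)), mul(SZ, mul(SZ, Z))), add(add(S^4(Z), SZ), SSSZ))
  [3] add(add(mul(Z, Z), mul(SZ, mul(SZ, Z))), add(add(S^4(Z), SZ), SSSZ))
  [4] add(add(Z, mul(SZ, mul(SZ, Z))), add(add(S^4(Z), SZ), SSSZ))
  [5] add(mul(SZ, mul(SZ, Z)), add(add(S^4(Z), SZ), SSSZ))
  [6] add(add(mul(SZ, Z), mul(Z, mul(SZ, Z))), add(add(S^4(Z), SZ), SSSZ))
  [7] add(add(add(Z, mul(Z, Z)), mul(Z, mul(SZ, Z))), add(add(S^4(Z), SZ), SSSZ))
  [8] add(add(mul(Z, Z), mul(Z, mul(SZ, Z))), add(add(S^4(Z), SZ), SSSZ))
  [9] add(add(Z, mul(Z, mul(SZ, Z))), add(add(S^4(Z), SZ), SSSZ))
  [10] add(mul(Z, mul(SZ, Z)), add(add(S^4(Z), SZ), SSSZ))
  [11] add(Z, add(add(S^4(Z), SZ), SSSZ))
  [12] add(add(S^4(Z), SZ), SSSZ)
  [13] add(S(add(SSSZ, SZ)), SSSZ)
  [14] S(add(add(SSSZ, SZ), SSSZ))
  [15] S(add(S(add(SSZ, SZ)), SSSZ))
  [16] S(S(add(add(SSZ, SZ), SSSZ)))
  [17] S(S(add(S(add(SZ, SZ)), SSSZ)))
  [18] S(S(S(add(add(SZ, SZ), SSSZ))))
  [19] S(S(S(add(S(add(Z, SZ)), SSSZ))))
  [20] S(S(S(S(add(add(Z, SZ), SSSZ)))))
  [21] S(S(S(S(add(SZ, SSSZ)))))
  [22] S(S(S(S(S(add(Z, SSSZ))))))
  [23] S^8(Z)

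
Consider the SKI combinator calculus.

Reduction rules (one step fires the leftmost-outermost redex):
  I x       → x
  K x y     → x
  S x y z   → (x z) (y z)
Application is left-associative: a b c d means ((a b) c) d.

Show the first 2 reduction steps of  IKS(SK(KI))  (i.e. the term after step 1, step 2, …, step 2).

Answer: after 2 steps: S

Reduction:
  start: IKS(SK(KI))
  →1  KS(SK(KI))
  →2  S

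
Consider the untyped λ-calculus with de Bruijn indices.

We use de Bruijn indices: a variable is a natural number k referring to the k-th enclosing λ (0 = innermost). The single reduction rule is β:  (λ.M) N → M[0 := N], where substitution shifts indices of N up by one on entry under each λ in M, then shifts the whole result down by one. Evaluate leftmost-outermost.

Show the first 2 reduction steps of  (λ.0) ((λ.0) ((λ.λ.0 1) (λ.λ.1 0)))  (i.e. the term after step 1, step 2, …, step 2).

  start: (λ.0) ((λ.0) ((λ.λ.0 1) (λ.λ.1 0)))
  [1] (λ.0) ((λ.λ.0 1) (λ.λ.1 0))
  [2] (λ.λ.0 1) (λ.λ.1 0)

Answer: after 2 steps: (λ.λ.0 1) (λ.λ.1 0)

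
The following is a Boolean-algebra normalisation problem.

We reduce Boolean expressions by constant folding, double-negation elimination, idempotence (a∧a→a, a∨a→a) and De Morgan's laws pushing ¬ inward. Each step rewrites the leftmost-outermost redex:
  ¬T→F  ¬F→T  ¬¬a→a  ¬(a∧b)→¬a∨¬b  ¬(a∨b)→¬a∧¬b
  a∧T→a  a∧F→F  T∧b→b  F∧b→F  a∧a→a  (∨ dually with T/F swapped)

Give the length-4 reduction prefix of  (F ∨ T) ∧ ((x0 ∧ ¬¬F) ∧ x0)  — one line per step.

Answer: after 4 steps: F ∧ x0

Derivation:
  start: (F ∨ T) ∧ ((x0 ∧ ¬¬F) ∧ x0)
  [1] T ∧ ((x0 ∧ ¬¬F) ∧ x0)
  [2] (x0 ∧ ¬¬F) ∧ x0
  [3] (x0 ∧ F) ∧ x0
  [4] F ∧ x0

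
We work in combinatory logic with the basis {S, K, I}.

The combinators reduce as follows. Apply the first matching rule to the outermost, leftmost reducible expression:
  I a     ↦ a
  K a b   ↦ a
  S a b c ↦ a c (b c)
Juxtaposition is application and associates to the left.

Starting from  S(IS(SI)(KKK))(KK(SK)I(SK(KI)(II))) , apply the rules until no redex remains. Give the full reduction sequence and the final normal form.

Answer: normal form = S(S(SI)K)I  (in 4 steps)

Reduction:
  start: S(IS(SI)(KKK))(KK(SK)I(SK(KI)(II)))
  →1  S(S(SI)(KKK))(KK(SK)I(SK(KI)(II)))
  →2  S(S(SI)K)(KK(SK)I(SK(KI)(II)))
  →3  S(S(SI)K)(KI(SK(KI)(II)))
  →4  S(S(SI)K)I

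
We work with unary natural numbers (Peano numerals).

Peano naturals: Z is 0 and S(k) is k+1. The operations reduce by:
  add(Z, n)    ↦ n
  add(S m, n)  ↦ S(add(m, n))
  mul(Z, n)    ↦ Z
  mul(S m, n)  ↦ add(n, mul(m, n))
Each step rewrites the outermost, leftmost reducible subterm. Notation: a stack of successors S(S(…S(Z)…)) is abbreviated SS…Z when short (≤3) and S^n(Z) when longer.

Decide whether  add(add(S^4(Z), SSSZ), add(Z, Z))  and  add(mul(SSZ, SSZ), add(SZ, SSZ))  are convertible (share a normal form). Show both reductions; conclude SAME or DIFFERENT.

Answer: SAME — A ⇓ S^7(Z), B ⇓ S^7(Z)

Working:
Term A:
  start: add(add(S^4(Z), SSSZ), add(Z, Z))
  [1] add(S(add(SSSZ, SSSZ)), add(Z, Z))
  [2] S(add(add(SSSZ, SSSZ), add(Z, Z)))
  [3] S(add(S(add(SSZ, SSSZ)), add(Z, Z)))
  [4] S(S(add(add(SSZ, SSSZ), add(Z, Z))))
  [5] S(S(add(S(add(SZ, SSSZ)), add(Z, Z))))
  [6] S(S(S(add(add(SZ, SSSZ), add(Z, Z)))))
  [7] S(S(S(add(S(add(Z, SSSZ)), add(Z, Z)))))
  [8] S(S(S(S(add(add(Z, SSSZ), add(Z, Z))))))
  [9] S(S(S(S(add(SSSZ, add(Z, Z))))))
  [10] S(S(S(S(S(add(SSZ, add(Z, Z)))))))
  [11] S(S(S(S(S(S(add(SZ, add(Z, Z))))))))
  [12] S(S(S(S(S(S(S(add(Z, add(Z, Z)))))))))
  [13] S(S(S(S(S(S(S(add(Z, Z))))))))
  [14] S^7(Z)

Term B:
  start: add(mul(SSZ, SSZ), add(SZ, SSZ))
  [1] add(add(SSZ, mul(SZ, SSZ)), add(SZ, SSZ))
  [2] add(S(add(SZ, mul(SZ, SSZ))), add(SZ, SSZ))
  [3] S(add(add(SZ, mul(SZ, SSZ)), add(SZ, SSZ)))
  [4] S(add(S(add(Z, mul(SZ, SSZ))), add(SZ, SSZ)))
  [5] S(S(add(add(Z, mul(SZ, SSZ)), add(SZ, SSZ))))
  [6] S(S(add(mul(SZ, SSZ), add(SZ, SSZ))))
  [7] S(S(add(add(SSZ, mul(Z, SSZ)), add(SZ, SSZ))))
  [8] S(S(add(S(add(SZ, mul(Z, SSZ))), add(SZ, SSZ))))
  [9] S(S(S(add(add(SZ, mul(Z, SSZ)), add(SZ, SSZ)))))
  [10] S(S(S(add(S(add(Z, mul(Z, SSZ))), add(SZ, SSZ)))))
  [11] S(S(S(S(add(add(Z, mul(Z, SSZ)), add(SZ, SSZ))))))
  [12] S(S(S(S(add(mul(Z, SSZ), add(SZ, SSZ))))))
  [13] S(S(S(S(add(Z, add(SZ, SSZ))))))
  [14] S(S(S(S(add(SZ, SSZ)))))
  [15] S(S(S(S(S(add(Z, SSZ))))))
  [16] S^7(Z)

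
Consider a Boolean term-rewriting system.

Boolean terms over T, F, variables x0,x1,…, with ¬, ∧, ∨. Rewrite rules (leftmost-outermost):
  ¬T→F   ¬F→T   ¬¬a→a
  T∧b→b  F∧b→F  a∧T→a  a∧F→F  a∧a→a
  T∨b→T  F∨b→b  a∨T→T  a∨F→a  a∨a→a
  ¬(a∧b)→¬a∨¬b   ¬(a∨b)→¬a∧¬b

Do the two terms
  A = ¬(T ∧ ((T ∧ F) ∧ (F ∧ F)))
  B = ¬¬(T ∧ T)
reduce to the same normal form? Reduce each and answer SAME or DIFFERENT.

Term A:
  start: ¬(T ∧ ((T ∧ F) ∧ (F ∧ F)))
  →1  ¬T ∨ ¬((T ∧ F) ∧ (F ∧ F))
  →2  F ∨ ¬((T ∧ F) ∧ (F ∧ F))
  →3  ¬((T ∧ F) ∧ (F ∧ F))
  →4  ¬(T ∧ F) ∨ ¬(F ∧ F)
  →5  (¬T ∨ ¬F) ∨ ¬(F ∧ F)
  →6  (F ∨ ¬F) ∨ ¬(F ∧ F)
  →7  ¬F ∨ ¬(F ∧ F)
  →8  T ∨ ¬(F ∧ F)
  →9  T

Term B:
  start: ¬¬(T ∧ T)
  →1  T ∧ T
  →2  T

Answer: SAME — A ⇓ T, B ⇓ T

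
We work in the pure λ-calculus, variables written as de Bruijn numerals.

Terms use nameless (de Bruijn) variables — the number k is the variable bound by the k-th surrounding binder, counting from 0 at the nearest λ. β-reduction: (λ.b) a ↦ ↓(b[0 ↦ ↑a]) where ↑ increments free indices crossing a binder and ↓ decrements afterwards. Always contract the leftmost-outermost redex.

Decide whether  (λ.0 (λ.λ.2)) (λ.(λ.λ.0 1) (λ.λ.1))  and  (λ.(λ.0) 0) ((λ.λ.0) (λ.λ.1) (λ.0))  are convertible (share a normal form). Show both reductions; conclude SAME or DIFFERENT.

Answer: DIFFERENT — A ⇓ λ.0 (λ.λ.1), B ⇓ λ.0

Derivation:
Term A:
  start: (λ.0 (λ.λ.2)) (λ.(λ.λ.0 1) (λ.λ.1))
  [1] (λ.(λ.λ.0 1) (λ.λ.1)) (λ.λ.λ.(λ.λ.0 1) (λ.λ.1))
  [2] (λ.λ.0 1) (λ.λ.1)
  [3] λ.0 (λ.λ.1)

Term B:
  start: (λ.(λ.0) 0) ((λ.λ.0) (λ.λ.1) (λ.0))
  [1] (λ.0) ((λ.λ.0) (λ.λ.1) (λ.0))
  [2] (λ.λ.0) (λ.λ.1) (λ.0)
  [3] (λ.0) (λ.0)
  [4] λ.0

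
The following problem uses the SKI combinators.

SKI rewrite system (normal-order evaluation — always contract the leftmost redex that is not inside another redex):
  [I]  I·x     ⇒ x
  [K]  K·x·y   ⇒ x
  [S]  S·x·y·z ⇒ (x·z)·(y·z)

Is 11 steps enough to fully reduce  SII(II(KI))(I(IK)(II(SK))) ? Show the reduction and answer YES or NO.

  start: SII(II(KI))(I(IK)(II(SK)))
  step 1: I(II(KI))(I(II(KI)))(I(IK)(II(SK)))
  step 2: II(KI)(I(II(KI)))(I(IK)(II(SK)))
  step 3: I(KI)(I(II(KI)))(I(IK)(II(SK)))
  step 4: KI(I(II(KI)))(I(IK)(II(SK)))
  step 5: I(I(IK)(II(SK)))
  step 6: I(IK)(II(SK))
  step 7: IK(II(SK))
  step 8: K(II(SK))
  step 9: K(I(SK))
  step 10: K(SK)

Answer: YES — reaches normal form K(SK) in 10 ≤ 11 steps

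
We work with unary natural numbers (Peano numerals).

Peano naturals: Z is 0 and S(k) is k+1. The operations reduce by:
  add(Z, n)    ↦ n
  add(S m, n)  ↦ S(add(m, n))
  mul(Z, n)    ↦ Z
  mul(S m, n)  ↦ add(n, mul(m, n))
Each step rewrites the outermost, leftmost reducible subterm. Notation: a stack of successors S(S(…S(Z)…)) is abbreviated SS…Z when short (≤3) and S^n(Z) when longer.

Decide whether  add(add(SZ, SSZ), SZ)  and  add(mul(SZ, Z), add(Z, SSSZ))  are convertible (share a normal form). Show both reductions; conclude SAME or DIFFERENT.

Term A:
  start: add(add(SZ, SSZ), SZ)
  step 1: add(S(add(Z, SSZ)), SZ)
  step 2: S(add(add(Z, SSZ), SZ))
  step 3: S(add(SSZ, SZ))
  step 4: S(S(add(SZ, SZ)))
  step 5: S(S(S(add(Z, SZ))))
  step 6: S^4(Z)

Term B:
  start: add(mul(SZ, Z), add(Z, SSSZ))
  step 1: add(add(Z, mul(Z, Z)), add(Z, SSSZ))
  step 2: add(mul(Z, Z), add(Z, SSSZ))
  step 3: add(Z, add(Z, SSSZ))
  step 4: add(Z, SSSZ)
  step 5: SSSZ

Answer: DIFFERENT — A ⇓ S^4(Z), B ⇓ SSSZ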